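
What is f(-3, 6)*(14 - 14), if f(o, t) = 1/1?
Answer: 0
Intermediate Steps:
f(o, t) = 1
f(-3, 6)*(14 - 14) = 1*(14 - 14) = 1*0 = 0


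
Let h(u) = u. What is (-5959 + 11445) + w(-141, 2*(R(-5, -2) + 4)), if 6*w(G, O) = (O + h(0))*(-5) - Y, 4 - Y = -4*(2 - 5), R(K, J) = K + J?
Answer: 16477/3 ≈ 5492.3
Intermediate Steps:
R(K, J) = J + K
Y = -8 (Y = 4 - (-4)*(2 - 5) = 4 - (-4)*(-3) = 4 - 1*12 = 4 - 12 = -8)
w(G, O) = 4/3 - 5*O/6 (w(G, O) = ((O + 0)*(-5) - 1*(-8))/6 = (O*(-5) + 8)/6 = (-5*O + 8)/6 = (8 - 5*O)/6 = 4/3 - 5*O/6)
(-5959 + 11445) + w(-141, 2*(R(-5, -2) + 4)) = (-5959 + 11445) + (4/3 - 5*((-2 - 5) + 4)/3) = 5486 + (4/3 - 5*(-7 + 4)/3) = 5486 + (4/3 - 5*(-3)/3) = 5486 + (4/3 - ⅚*(-6)) = 5486 + (4/3 + 5) = 5486 + 19/3 = 16477/3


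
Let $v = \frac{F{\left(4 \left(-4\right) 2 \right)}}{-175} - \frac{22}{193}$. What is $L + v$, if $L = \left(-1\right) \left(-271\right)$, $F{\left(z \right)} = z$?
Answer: $\frac{9155351}{33775} \approx 271.07$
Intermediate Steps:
$v = \frac{2326}{33775}$ ($v = \frac{4 \left(-4\right) 2}{-175} - \frac{22}{193} = \left(-16\right) 2 \left(- \frac{1}{175}\right) - \frac{22}{193} = \left(-32\right) \left(- \frac{1}{175}\right) - \frac{22}{193} = \frac{32}{175} - \frac{22}{193} = \frac{2326}{33775} \approx 0.068867$)
$L = 271$
$L + v = 271 + \frac{2326}{33775} = \frac{9155351}{33775}$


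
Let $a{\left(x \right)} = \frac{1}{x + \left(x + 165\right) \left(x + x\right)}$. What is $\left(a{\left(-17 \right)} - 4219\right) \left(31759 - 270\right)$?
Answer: $- \frac{670770238948}{5049} \approx -1.3285 \cdot 10^{8}$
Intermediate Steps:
$a{\left(x \right)} = \frac{1}{x + 2 x \left(165 + x\right)}$ ($a{\left(x \right)} = \frac{1}{x + \left(165 + x\right) 2 x} = \frac{1}{x + 2 x \left(165 + x\right)}$)
$\left(a{\left(-17 \right)} - 4219\right) \left(31759 - 270\right) = \left(\frac{1}{\left(-17\right) \left(331 + 2 \left(-17\right)\right)} - 4219\right) \left(31759 - 270\right) = \left(- \frac{1}{17 \left(331 - 34\right)} - 4219\right) \left(31759 - 270\right) = \left(- \frac{1}{17 \cdot 297} - 4219\right) 31489 = \left(\left(- \frac{1}{17}\right) \frac{1}{297} - 4219\right) 31489 = \left(- \frac{1}{5049} - 4219\right) 31489 = \left(- \frac{21301732}{5049}\right) 31489 = - \frac{670770238948}{5049}$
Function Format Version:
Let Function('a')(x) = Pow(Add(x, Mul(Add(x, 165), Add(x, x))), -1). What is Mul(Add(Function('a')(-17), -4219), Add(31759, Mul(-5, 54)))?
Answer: Rational(-670770238948, 5049) ≈ -1.3285e+8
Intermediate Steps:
Function('a')(x) = Pow(Add(x, Mul(2, x, Add(165, x))), -1) (Function('a')(x) = Pow(Add(x, Mul(Add(165, x), Mul(2, x))), -1) = Pow(Add(x, Mul(2, x, Add(165, x))), -1))
Mul(Add(Function('a')(-17), -4219), Add(31759, Mul(-5, 54))) = Mul(Add(Mul(Pow(-17, -1), Pow(Add(331, Mul(2, -17)), -1)), -4219), Add(31759, Mul(-5, 54))) = Mul(Add(Mul(Rational(-1, 17), Pow(Add(331, -34), -1)), -4219), Add(31759, -270)) = Mul(Add(Mul(Rational(-1, 17), Pow(297, -1)), -4219), 31489) = Mul(Add(Mul(Rational(-1, 17), Rational(1, 297)), -4219), 31489) = Mul(Add(Rational(-1, 5049), -4219), 31489) = Mul(Rational(-21301732, 5049), 31489) = Rational(-670770238948, 5049)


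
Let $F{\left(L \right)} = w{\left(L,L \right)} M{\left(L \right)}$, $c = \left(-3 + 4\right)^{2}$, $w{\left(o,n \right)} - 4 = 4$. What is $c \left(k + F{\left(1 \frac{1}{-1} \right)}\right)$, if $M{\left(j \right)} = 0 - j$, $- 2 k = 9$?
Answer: $\frac{7}{2} \approx 3.5$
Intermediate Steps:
$k = - \frac{9}{2}$ ($k = \left(- \frac{1}{2}\right) 9 = - \frac{9}{2} \approx -4.5$)
$w{\left(o,n \right)} = 8$ ($w{\left(o,n \right)} = 4 + 4 = 8$)
$c = 1$ ($c = 1^{2} = 1$)
$M{\left(j \right)} = - j$
$F{\left(L \right)} = - 8 L$ ($F{\left(L \right)} = 8 \left(- L\right) = - 8 L$)
$c \left(k + F{\left(1 \frac{1}{-1} \right)}\right) = 1 \left(- \frac{9}{2} - 8 \cdot 1 \frac{1}{-1}\right) = 1 \left(- \frac{9}{2} - 8 \cdot 1 \left(-1\right)\right) = 1 \left(- \frac{9}{2} - -8\right) = 1 \left(- \frac{9}{2} + 8\right) = 1 \cdot \frac{7}{2} = \frac{7}{2}$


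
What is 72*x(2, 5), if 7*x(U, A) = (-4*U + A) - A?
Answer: -576/7 ≈ -82.286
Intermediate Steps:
x(U, A) = -4*U/7 (x(U, A) = ((-4*U + A) - A)/7 = ((A - 4*U) - A)/7 = (-4*U)/7 = -4*U/7)
72*x(2, 5) = 72*(-4/7*2) = 72*(-8/7) = -576/7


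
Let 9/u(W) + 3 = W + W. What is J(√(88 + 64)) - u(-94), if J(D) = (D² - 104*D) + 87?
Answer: 45658/191 - 208*√38 ≈ -1043.2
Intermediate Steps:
u(W) = 9/(-3 + 2*W) (u(W) = 9/(-3 + (W + W)) = 9/(-3 + 2*W))
J(D) = 87 + D² - 104*D
J(√(88 + 64)) - u(-94) = (87 + (√(88 + 64))² - 104*√(88 + 64)) - 9/(-3 + 2*(-94)) = (87 + (√152)² - 208*√38) - 9/(-3 - 188) = (87 + (2*√38)² - 208*√38) - 9/(-191) = (87 + 152 - 208*√38) - 9*(-1)/191 = (239 - 208*√38) - 1*(-9/191) = (239 - 208*√38) + 9/191 = 45658/191 - 208*√38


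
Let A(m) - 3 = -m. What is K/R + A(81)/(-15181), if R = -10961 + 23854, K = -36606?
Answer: -554710032/195728633 ≈ -2.8341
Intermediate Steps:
R = 12893
A(m) = 3 - m
K/R + A(81)/(-15181) = -36606/12893 + (3 - 1*81)/(-15181) = -36606*1/12893 + (3 - 81)*(-1/15181) = -36606/12893 - 78*(-1/15181) = -36606/12893 + 78/15181 = -554710032/195728633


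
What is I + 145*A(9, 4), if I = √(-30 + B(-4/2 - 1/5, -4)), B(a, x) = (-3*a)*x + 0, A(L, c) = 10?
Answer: 1450 + I*√1410/5 ≈ 1450.0 + 7.51*I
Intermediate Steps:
B(a, x) = -3*a*x (B(a, x) = -3*a*x + 0 = -3*a*x)
I = I*√1410/5 (I = √(-30 - 3*(-4/2 - 1/5)*(-4)) = √(-30 - 3*(-4*½ - 1*⅕)*(-4)) = √(-30 - 3*(-2 - ⅕)*(-4)) = √(-30 - 3*(-11/5)*(-4)) = √(-30 - 132/5) = √(-282/5) = I*√1410/5 ≈ 7.51*I)
I + 145*A(9, 4) = I*√1410/5 + 145*10 = I*√1410/5 + 1450 = 1450 + I*√1410/5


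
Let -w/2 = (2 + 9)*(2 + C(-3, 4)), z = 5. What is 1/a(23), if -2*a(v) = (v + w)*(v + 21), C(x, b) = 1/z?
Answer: 5/2794 ≈ 0.0017895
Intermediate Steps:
C(x, b) = ⅕ (C(x, b) = 1/5 = ⅕)
w = -242/5 (w = -2*(2 + 9)*(2 + ⅕) = -22*11/5 = -2*121/5 = -242/5 ≈ -48.400)
a(v) = -(21 + v)*(-242/5 + v)/2 (a(v) = -(v - 242/5)*(v + 21)/2 = -(-242/5 + v)*(21 + v)/2 = -(21 + v)*(-242/5 + v)/2)
1/a(23) = 1/(2541/5 - ½*23² + (137/10)*23) = 1/(2541/5 - ½*529 + 3151/10) = 1/(2541/5 - 529/2 + 3151/10) = 1/(2794/5) = 5/2794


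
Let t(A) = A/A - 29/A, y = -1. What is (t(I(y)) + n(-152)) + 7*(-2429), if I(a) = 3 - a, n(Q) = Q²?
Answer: 24379/4 ≈ 6094.8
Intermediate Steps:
t(A) = 1 - 29/A
(t(I(y)) + n(-152)) + 7*(-2429) = ((-29 + (3 - 1*(-1)))/(3 - 1*(-1)) + (-152)²) + 7*(-2429) = ((-29 + (3 + 1))/(3 + 1) + 23104) - 17003 = ((-29 + 4)/4 + 23104) - 17003 = ((¼)*(-25) + 23104) - 17003 = (-25/4 + 23104) - 17003 = 92391/4 - 17003 = 24379/4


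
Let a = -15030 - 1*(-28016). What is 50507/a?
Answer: 50507/12986 ≈ 3.8893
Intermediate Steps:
a = 12986 (a = -15030 + 28016 = 12986)
50507/a = 50507/12986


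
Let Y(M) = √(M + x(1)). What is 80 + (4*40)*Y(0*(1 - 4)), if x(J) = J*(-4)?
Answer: 80 + 320*I ≈ 80.0 + 320.0*I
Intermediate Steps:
x(J) = -4*J
Y(M) = √(-4 + M) (Y(M) = √(M - 4*1) = √(M - 4) = √(-4 + M))
80 + (4*40)*Y(0*(1 - 4)) = 80 + (4*40)*√(-4 + 0*(1 - 4)) = 80 + 160*√(-4 + 0*(-3)) = 80 + 160*√(-4 + 0) = 80 + 160*√(-4) = 80 + 160*(2*I) = 80 + 320*I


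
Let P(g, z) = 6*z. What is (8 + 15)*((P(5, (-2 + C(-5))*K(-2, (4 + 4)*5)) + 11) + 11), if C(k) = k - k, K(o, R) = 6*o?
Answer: 3818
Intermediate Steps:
C(k) = 0
(8 + 15)*((P(5, (-2 + C(-5))*K(-2, (4 + 4)*5)) + 11) + 11) = (8 + 15)*((6*((-2 + 0)*(6*(-2))) + 11) + 11) = 23*((6*(-2*(-12)) + 11) + 11) = 23*((6*24 + 11) + 11) = 23*((144 + 11) + 11) = 23*(155 + 11) = 23*166 = 3818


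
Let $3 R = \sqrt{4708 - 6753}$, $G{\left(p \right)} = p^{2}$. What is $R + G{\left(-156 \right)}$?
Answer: $24336 + \frac{i \sqrt{2045}}{3} \approx 24336.0 + 15.074 i$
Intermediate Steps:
$R = \frac{i \sqrt{2045}}{3}$ ($R = \frac{\sqrt{4708 - 6753}}{3} = \frac{\sqrt{-2045}}{3} = \frac{i \sqrt{2045}}{3} \approx 15.074 i$)
$R + G{\left(-156 \right)} = \frac{i \sqrt{2045}}{3} + \left(-156\right)^{2} = \frac{i \sqrt{2045}}{3} + 24336 = 24336 + \frac{i \sqrt{2045}}{3}$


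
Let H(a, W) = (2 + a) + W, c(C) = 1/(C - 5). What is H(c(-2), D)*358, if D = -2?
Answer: -358/7 ≈ -51.143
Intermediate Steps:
c(C) = 1/(-5 + C)
H(a, W) = 2 + W + a
H(c(-2), D)*358 = (2 - 2 + 1/(-5 - 2))*358 = (2 - 2 + 1/(-7))*358 = (2 - 2 - ⅐)*358 = -⅐*358 = -358/7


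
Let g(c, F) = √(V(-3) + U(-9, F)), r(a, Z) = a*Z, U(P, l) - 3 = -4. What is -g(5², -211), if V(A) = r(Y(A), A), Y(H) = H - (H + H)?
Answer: -I*√10 ≈ -3.1623*I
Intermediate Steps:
Y(H) = -H (Y(H) = H - 2*H = -H)
U(P, l) = -1 (U(P, l) = 3 - 4 = -1)
r(a, Z) = Z*a
V(A) = -A² (V(A) = A*(-A) = -A²)
g(c, F) = I*√10 (g(c, F) = √(-1*(-3)² - 1) = √(-1*9 - 1) = √(-9 - 1) = √(-10) = I*√10)
-g(5², -211) = -I*√10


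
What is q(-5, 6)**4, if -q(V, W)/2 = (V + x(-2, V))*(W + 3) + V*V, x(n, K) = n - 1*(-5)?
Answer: 38416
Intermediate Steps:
x(n, K) = 5 + n (x(n, K) = n + 5 = 5 + n)
q(V, W) = -2*V**2 - 2*(3 + V)*(3 + W) (q(V, W) = -2*((V + (5 - 2))*(W + 3) + V*V) = -2*((V + 3)*(3 + W) + V**2) = -2*((3 + V)*(3 + W) + V**2) = -2*(V**2 + (3 + V)*(3 + W)) = -2*V**2 - 2*(3 + V)*(3 + W))
q(-5, 6)**4 = (-18 - 6*(-5) - 6*6 - 2*(-5)**2 - 2*(-5)*6)**4 = (-18 + 30 - 36 - 2*25 + 60)**4 = (-18 + 30 - 36 - 50 + 60)**4 = (-14)**4 = 38416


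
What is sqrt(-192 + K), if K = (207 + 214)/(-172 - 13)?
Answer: I*sqrt(6649085)/185 ≈ 13.938*I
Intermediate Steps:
K = -421/185 (K = 421/(-185) = 421*(-1/185) = -421/185 ≈ -2.2757)
sqrt(-192 + K) = sqrt(-192 - 421/185) = sqrt(-35941/185) = I*sqrt(6649085)/185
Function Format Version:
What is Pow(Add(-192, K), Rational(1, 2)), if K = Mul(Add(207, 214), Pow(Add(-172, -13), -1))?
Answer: Mul(Rational(1, 185), I, Pow(6649085, Rational(1, 2))) ≈ Mul(13.938, I)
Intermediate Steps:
K = Rational(-421, 185) (K = Mul(421, Pow(-185, -1)) = Mul(421, Rational(-1, 185)) = Rational(-421, 185) ≈ -2.2757)
Pow(Add(-192, K), Rational(1, 2)) = Pow(Add(-192, Rational(-421, 185)), Rational(1, 2)) = Pow(Rational(-35941, 185), Rational(1, 2)) = Mul(Rational(1, 185), I, Pow(6649085, Rational(1, 2)))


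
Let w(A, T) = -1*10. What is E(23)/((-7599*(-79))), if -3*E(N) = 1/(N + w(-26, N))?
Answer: -1/23412519 ≈ -4.2712e-8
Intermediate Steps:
w(A, T) = -10
E(N) = -1/(3*(-10 + N)) (E(N) = -1/(3*(N - 10)) = -1/(3*(-10 + N)))
E(23)/((-7599*(-79))) = (-1/(-30 + 3*23))/((-7599*(-79))) = -1/(-30 + 69)/600321 = -1/39*(1/600321) = -1*1/39*(1/600321) = -1/39*1/600321 = -1/23412519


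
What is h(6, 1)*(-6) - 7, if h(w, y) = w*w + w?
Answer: -259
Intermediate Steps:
h(w, y) = w + w² (h(w, y) = w² + w = w + w²)
h(6, 1)*(-6) - 7 = (6*(1 + 6))*(-6) - 7 = (6*7)*(-6) - 7 = 42*(-6) - 7 = -252 - 7 = -259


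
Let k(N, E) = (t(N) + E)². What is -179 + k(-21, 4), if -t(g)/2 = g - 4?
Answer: 2737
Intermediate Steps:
t(g) = 8 - 2*g (t(g) = -2*(g - 4) = -2*(-4 + g) = 8 - 2*g)
k(N, E) = (8 + E - 2*N)² (k(N, E) = ((8 - 2*N) + E)² = (8 + E - 2*N)²)
-179 + k(-21, 4) = -179 + (8 + 4 - 2*(-21))² = -179 + (8 + 4 + 42)² = -179 + 54² = -179 + 2916 = 2737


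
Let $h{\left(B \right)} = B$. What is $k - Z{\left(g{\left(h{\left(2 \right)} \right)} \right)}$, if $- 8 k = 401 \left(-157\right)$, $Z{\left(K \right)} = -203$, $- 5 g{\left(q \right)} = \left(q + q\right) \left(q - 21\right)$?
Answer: $\frac{64581}{8} \approx 8072.6$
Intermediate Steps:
$g{\left(q \right)} = - \frac{2 q \left(-21 + q\right)}{5}$ ($g{\left(q \right)} = - \frac{\left(q + q\right) \left(q - 21\right)}{5} = - \frac{2 q \left(-21 + q\right)}{5}$)
$k = \frac{62957}{8}$ ($k = - \frac{401 \left(-157\right)}{8} = \left(- \frac{1}{8}\right) \left(-62957\right) = \frac{62957}{8} \approx 7869.6$)
$k - Z{\left(g{\left(h{\left(2 \right)} \right)} \right)} = \frac{62957}{8} - -203 = \frac{62957}{8} + 203 = \frac{64581}{8}$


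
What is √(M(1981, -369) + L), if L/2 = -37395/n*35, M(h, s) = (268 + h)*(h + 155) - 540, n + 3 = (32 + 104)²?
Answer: √1642645405245426/18493 ≈ 2191.6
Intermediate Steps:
n = 18493 (n = -3 + (32 + 104)² = -3 + 136² = -3 + 18496 = 18493)
M(h, s) = -540 + (155 + h)*(268 + h) (M(h, s) = (268 + h)*(155 + h) - 540 = (155 + h)*(268 + h) - 540 = -540 + (155 + h)*(268 + h))
L = -2617650/18493 (L = 2*(-37395/18493*35) = 2*(-1308825/18493) = -2617650/18493 ≈ -141.55)
√(M(1981, -369) + L) = √((41000 + 1981² + 423*1981) - 2617650/18493) = √((41000 + 3924361 + 837963) - 2617650/18493) = √(4803324 - 2617650/18493) = √(88825253082/18493) = √1642645405245426/18493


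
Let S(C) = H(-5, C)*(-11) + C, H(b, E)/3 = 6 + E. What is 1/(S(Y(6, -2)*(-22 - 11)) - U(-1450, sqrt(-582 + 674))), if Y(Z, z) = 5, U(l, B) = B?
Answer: 2541/12913316 + sqrt(23)/12913316 ≈ 0.00019714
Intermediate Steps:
H(b, E) = 18 + 3*E (H(b, E) = 3*(6 + E) = 18 + 3*E)
S(C) = -198 - 32*C (S(C) = (18 + 3*C)*(-11) + C = (-198 - 33*C) + C = -198 - 32*C)
1/(S(Y(6, -2)*(-22 - 11)) - U(-1450, sqrt(-582 + 674))) = 1/((-198 - 160*(-22 - 11)) - sqrt(-582 + 674)) = 1/((-198 - 160*(-33)) - sqrt(92)) = 1/((-198 - 32*(-165)) - 2*sqrt(23)) = 1/((-198 + 5280) - 2*sqrt(23)) = 1/(5082 - 2*sqrt(23))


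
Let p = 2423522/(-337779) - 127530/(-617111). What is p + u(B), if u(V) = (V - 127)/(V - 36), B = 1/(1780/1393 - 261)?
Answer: -9342286961372982976/2715220101264142329 ≈ -3.4407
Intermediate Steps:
B = -1393/361793 (B = 1/(1780*(1/1393) - 261) = 1/(1780/1393 - 261) = 1/(-361793/1393) = -1393/361793 ≈ -0.0038503)
u(V) = (-127 + V)/(-36 + V)
p = -1452505129072/208447136469 (p = 2423522*(-1/337779) - 127530*(-1/617111) = -2423522/337779 + 127530/617111 = -1452505129072/208447136469 ≈ -6.9682)
p + u(B) = -1452505129072/208447136469 + (-127 - 1393/361793)/(-36 - 1393/361793) = -1452505129072/208447136469 - 45949104/361793/(-13025941/361793) = -1452505129072/208447136469 - 361793/13025941*(-45949104/361793) = -1452505129072/208447136469 + 45949104/13025941 = -9342286961372982976/2715220101264142329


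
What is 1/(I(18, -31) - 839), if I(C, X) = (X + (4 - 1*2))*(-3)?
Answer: -1/752 ≈ -0.0013298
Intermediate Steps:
I(C, X) = -6 - 3*X (I(C, X) = (X + (4 - 2))*(-3) = (X + 2)*(-3) = (2 + X)*(-3) = -6 - 3*X)
1/(I(18, -31) - 839) = 1/((-6 - 3*(-31)) - 839) = 1/((-6 + 93) - 839) = 1/(87 - 839) = 1/(-752) = -1/752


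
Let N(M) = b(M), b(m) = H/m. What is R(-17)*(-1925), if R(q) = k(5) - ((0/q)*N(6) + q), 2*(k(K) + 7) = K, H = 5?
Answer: -48125/2 ≈ -24063.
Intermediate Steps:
b(m) = 5/m
N(M) = 5/M
k(K) = -7 + K/2
R(q) = -9/2 - q (R(q) = (-7 + (1/2)*5) - ((0/q)*(5/6) + q) = (-7 + 5/2) - (0*(5*(1/6)) + q) = -9/2 - (0*(5/6) + q) = -9/2 - (0 + q) = -9/2 - q)
R(-17)*(-1925) = (-9/2 - 1*(-17))*(-1925) = (-9/2 + 17)*(-1925) = (25/2)*(-1925) = -48125/2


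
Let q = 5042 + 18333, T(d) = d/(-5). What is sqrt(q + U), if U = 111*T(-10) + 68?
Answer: sqrt(23665) ≈ 153.83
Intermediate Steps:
T(d) = -d/5 (T(d) = d*(-1/5) = -d/5)
q = 23375
U = 290 (U = 111*(-1/5*(-10)) + 68 = 111*2 + 68 = 222 + 68 = 290)
sqrt(q + U) = sqrt(23375 + 290) = sqrt(23665)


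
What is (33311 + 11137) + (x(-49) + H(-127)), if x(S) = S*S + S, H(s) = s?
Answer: 46673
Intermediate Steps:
x(S) = S + S**2 (x(S) = S**2 + S = S + S**2)
(33311 + 11137) + (x(-49) + H(-127)) = (33311 + 11137) + (-49*(1 - 49) - 127) = 44448 + (-49*(-48) - 127) = 44448 + (2352 - 127) = 44448 + 2225 = 46673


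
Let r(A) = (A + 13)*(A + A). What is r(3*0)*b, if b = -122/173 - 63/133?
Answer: 0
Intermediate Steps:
r(A) = 2*A*(13 + A) (r(A) = (13 + A)*(2*A) = 2*A*(13 + A))
b = -3875/3287 (b = -122*1/173 - 63*1/133 = -122/173 - 9/19 = -3875/3287 ≈ -1.1789)
r(3*0)*b = (2*(3*0)*(13 + 3*0))*(-3875/3287) = (2*0*(13 + 0))*(-3875/3287) = (2*0*13)*(-3875/3287) = 0*(-3875/3287) = 0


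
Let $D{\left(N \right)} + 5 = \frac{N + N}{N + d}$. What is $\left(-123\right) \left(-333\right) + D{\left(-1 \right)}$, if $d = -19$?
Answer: $\frac{409541}{10} \approx 40954.0$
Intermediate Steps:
$D{\left(N \right)} = -5 + \frac{2 N}{-19 + N}$ ($D{\left(N \right)} = -5 + \frac{N + N}{N - 19} = -5 + \frac{2 N}{-19 + N}$)
$\left(-123\right) \left(-333\right) + D{\left(-1 \right)} = \left(-123\right) \left(-333\right) + \frac{95 - -3}{-19 - 1} = 40959 + \frac{95 + 3}{-20} = 40959 - \frac{49}{10} = \frac{409541}{10}$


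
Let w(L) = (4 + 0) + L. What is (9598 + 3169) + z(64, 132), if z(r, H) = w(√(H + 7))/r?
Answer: 204273/16 + √139/64 ≈ 12767.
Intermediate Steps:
w(L) = 4 + L
z(r, H) = (4 + √(7 + H))/r (z(r, H) = (4 + √(H + 7))/r = (4 + √(7 + H))/r)
(9598 + 3169) + z(64, 132) = (9598 + 3169) + (4 + √(7 + 132))/64 = 12767 + (4 + √139)/64 = 12767 + (1/16 + √139/64) = 204273/16 + √139/64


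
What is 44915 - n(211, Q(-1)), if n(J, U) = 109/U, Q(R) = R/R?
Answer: 44806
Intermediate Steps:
Q(R) = 1
44915 - n(211, Q(-1)) = 44915 - 109/1 = 44915 - 109 = 44806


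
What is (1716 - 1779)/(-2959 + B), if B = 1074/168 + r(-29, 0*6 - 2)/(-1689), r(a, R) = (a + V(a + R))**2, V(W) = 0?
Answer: 2979396/139658245 ≈ 0.021333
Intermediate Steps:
r(a, R) = a**2 (r(a, R) = (a + 0)**2 = a**2)
B = 278783/47292 (B = 1074/168 + (-29)**2/(-1689) = 1074*(1/168) + 841*(-1/1689) = 179/28 - 841/1689 = 278783/47292 ≈ 5.8949)
(1716 - 1779)/(-2959 + B) = (1716 - 1779)/(-2959 + 278783/47292) = -63/(-139658245/47292) = -63*(-47292/139658245) = 2979396/139658245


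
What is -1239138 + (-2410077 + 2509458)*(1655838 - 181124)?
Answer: 146557312896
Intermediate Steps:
-1239138 + (-2410077 + 2509458)*(1655838 - 181124) = -1239138 + 99381*1474714 = -1239138 + 146558552034 = 146557312896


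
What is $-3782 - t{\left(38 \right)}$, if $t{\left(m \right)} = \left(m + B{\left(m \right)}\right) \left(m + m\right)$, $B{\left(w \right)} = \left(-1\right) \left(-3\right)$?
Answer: $-6898$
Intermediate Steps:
$B{\left(w \right)} = 3$
$t{\left(m \right)} = 2 m \left(3 + m\right)$ ($t{\left(m \right)} = \left(m + 3\right) \left(m + m\right) = \left(3 + m\right) 2 m = 2 m \left(3 + m\right)$)
$-3782 - t{\left(38 \right)} = -3782 - 2 \cdot 38 \left(3 + 38\right) = -3782 - 2 \cdot 38 \cdot 41 = -3782 - 3116 = -6898$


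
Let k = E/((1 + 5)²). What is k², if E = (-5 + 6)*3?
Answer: 1/144 ≈ 0.0069444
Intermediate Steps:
E = 3 (E = 1*3 = 3)
k = 1/12 (k = 3/((1 + 5)²) = 3/(6²) = 3/36 = 3*(1/36) = 1/12 ≈ 0.083333)
k² = (1/12)² = 1/144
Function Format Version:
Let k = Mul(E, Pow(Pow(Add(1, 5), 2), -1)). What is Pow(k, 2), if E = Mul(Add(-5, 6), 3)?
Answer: Rational(1, 144) ≈ 0.0069444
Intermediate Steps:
E = 3 (E = Mul(1, 3) = 3)
k = Rational(1, 12) (k = Mul(3, Pow(Pow(Add(1, 5), 2), -1)) = Mul(3, Pow(Pow(6, 2), -1)) = Mul(3, Pow(36, -1)) = Mul(3, Rational(1, 36)) = Rational(1, 12) ≈ 0.083333)
Pow(k, 2) = Pow(Rational(1, 12), 2) = Rational(1, 144)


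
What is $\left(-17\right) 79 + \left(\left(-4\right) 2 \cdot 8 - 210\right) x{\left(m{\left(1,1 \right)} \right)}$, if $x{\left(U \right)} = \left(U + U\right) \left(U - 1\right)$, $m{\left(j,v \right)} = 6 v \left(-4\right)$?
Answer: $-330143$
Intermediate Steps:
$m{\left(j,v \right)} = - 24 v$
$x{\left(U \right)} = 2 U \left(-1 + U\right)$ ($x{\left(U \right)} = 2 U \left(U + \left(-4 + 3\right)\right) = 2 U \left(U - 1\right) = 2 U \left(-1 + U\right)$)
$\left(-17\right) 79 + \left(\left(-4\right) 2 \cdot 8 - 210\right) x{\left(m{\left(1,1 \right)} \right)} = \left(-17\right) 79 + \left(\left(-4\right) 2 \cdot 8 - 210\right) 2 \left(\left(-24\right) 1\right) \left(-1 - 24\right) = -1343 + \left(\left(-8\right) 8 - 210\right) 2 \left(-24\right) \left(-1 - 24\right) = -1343 + \left(-64 - 210\right) 2 \left(-24\right) \left(-25\right) = -1343 - 328800 = -330143$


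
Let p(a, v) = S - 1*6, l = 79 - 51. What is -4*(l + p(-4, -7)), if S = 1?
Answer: -92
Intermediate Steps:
l = 28
p(a, v) = -5 (p(a, v) = 1 - 1*6 = 1 - 6 = -5)
-4*(l + p(-4, -7)) = -4*(28 - 5) = -4*23 = -92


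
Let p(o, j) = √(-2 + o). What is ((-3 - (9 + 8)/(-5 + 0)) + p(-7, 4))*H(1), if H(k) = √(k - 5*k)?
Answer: -6 + 4*I/5 ≈ -6.0 + 0.8*I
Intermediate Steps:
H(k) = 2*√(-k) (H(k) = √(-4*k) = 2*√(-k))
((-3 - (9 + 8)/(-5 + 0)) + p(-7, 4))*H(1) = ((-3 - (9 + 8)/(-5 + 0)) + √(-2 - 7))*(2*√(-1*1)) = ((-3 - 17/(-5)) + √(-9))*(2*√(-1)) = ((-3 - 17*(-1)/5) + 3*I)*(2*I) = ((-3 - 1*(-17/5)) + 3*I)*(2*I) = ((-3 + 17/5) + 3*I)*(2*I) = (⅖ + 3*I)*(2*I) = 2*I*(⅖ + 3*I)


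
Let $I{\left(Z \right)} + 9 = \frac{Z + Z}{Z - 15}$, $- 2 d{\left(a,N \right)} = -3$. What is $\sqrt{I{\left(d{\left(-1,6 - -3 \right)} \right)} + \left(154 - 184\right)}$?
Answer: $\frac{i \sqrt{353}}{3} \approx 6.2628 i$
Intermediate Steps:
$d{\left(a,N \right)} = \frac{3}{2}$ ($d{\left(a,N \right)} = \left(- \frac{1}{2}\right) \left(-3\right) = \frac{3}{2}$)
$I{\left(Z \right)} = -9 + \frac{2 Z}{-15 + Z}$ ($I{\left(Z \right)} = -9 + \frac{Z + Z}{Z - 15} = -9 + \frac{2 Z}{-15 + Z}$)
$\sqrt{I{\left(d{\left(-1,6 - -3 \right)} \right)} + \left(154 - 184\right)} = \sqrt{\frac{135 - \frac{21}{2}}{-15 + \frac{3}{2}} + \left(154 - 184\right)} = \sqrt{\frac{135 - \frac{21}{2}}{- \frac{27}{2}} + \left(154 - 184\right)} = \sqrt{\left(- \frac{2}{27}\right) \frac{249}{2} - 30} = \sqrt{- \frac{83}{9} - 30} = \sqrt{- \frac{353}{9}} = \frac{i \sqrt{353}}{3}$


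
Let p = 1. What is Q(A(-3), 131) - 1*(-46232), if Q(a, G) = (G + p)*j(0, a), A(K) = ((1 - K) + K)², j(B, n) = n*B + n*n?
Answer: 46364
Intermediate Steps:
j(B, n) = n² + B*n (j(B, n) = B*n + n² = n² + B*n)
A(K) = 1 (A(K) = 1² = 1)
Q(a, G) = a²*(1 + G) (Q(a, G) = (G + 1)*(a*(0 + a)) = (1 + G)*(a*a) = (1 + G)*a² = a²*(1 + G))
Q(A(-3), 131) - 1*(-46232) = 1²*(1 + 131) - 1*(-46232) = 1*132 + 46232 = 132 + 46232 = 46364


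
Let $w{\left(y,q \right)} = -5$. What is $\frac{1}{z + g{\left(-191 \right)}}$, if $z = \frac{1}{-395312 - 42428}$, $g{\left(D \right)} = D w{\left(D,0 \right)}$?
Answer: $\frac{437740}{418041699} \approx 0.0010471$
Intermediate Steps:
$g{\left(D \right)} = - 5 D$ ($g{\left(D \right)} = D \left(-5\right) = - 5 D$)
$z = - \frac{1}{437740}$ ($z = \frac{1}{-437740} = - \frac{1}{437740} \approx -2.2845 \cdot 10^{-6}$)
$\frac{1}{z + g{\left(-191 \right)}} = \frac{1}{- \frac{1}{437740} - -955} = \frac{1}{- \frac{1}{437740} + 955} = \frac{1}{\frac{418041699}{437740}} = \frac{437740}{418041699}$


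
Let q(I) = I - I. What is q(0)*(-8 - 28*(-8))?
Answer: 0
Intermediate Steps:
q(I) = 0
q(0)*(-8 - 28*(-8)) = 0*(-8 - 28*(-8)) = 0*(-8 + 224) = 0*216 = 0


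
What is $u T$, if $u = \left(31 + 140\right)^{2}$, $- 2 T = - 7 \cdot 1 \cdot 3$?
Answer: $\frac{614061}{2} \approx 3.0703 \cdot 10^{5}$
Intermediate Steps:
$T = \frac{21}{2}$ ($T = - \frac{\left(-7\right) 1 \cdot 3}{2} = - \frac{\left(-7\right) 3}{2} = \left(- \frac{1}{2}\right) \left(-21\right) = \frac{21}{2} \approx 10.5$)
$u = 29241$ ($u = 171^{2} = 29241$)
$u T = 29241 \cdot \frac{21}{2} = \frac{614061}{2}$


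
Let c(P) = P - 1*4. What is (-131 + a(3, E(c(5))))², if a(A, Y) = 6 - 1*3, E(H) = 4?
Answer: 16384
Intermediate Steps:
c(P) = -4 + P (c(P) = P - 4 = -4 + P)
a(A, Y) = 3 (a(A, Y) = 6 - 3 = 3)
(-131 + a(3, E(c(5))))² = (-131 + 3)² = (-128)² = 16384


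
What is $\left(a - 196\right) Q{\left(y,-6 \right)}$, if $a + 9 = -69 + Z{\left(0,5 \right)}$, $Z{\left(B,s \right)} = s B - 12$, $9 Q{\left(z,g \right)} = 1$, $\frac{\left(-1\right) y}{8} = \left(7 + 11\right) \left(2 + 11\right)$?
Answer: $- \frac{286}{9} \approx -31.778$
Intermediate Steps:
$y = -1872$ ($y = - 8 \left(7 + 11\right) \left(2 + 11\right) = - 8 \cdot 18 \cdot 13 = \left(-8\right) 234 = -1872$)
$Q{\left(z,g \right)} = \frac{1}{9}$ ($Q{\left(z,g \right)} = \frac{1}{9} \cdot 1 = \frac{1}{9}$)
$Z{\left(B,s \right)} = -12 + B s$ ($Z{\left(B,s \right)} = B s - 12 = -12 + B s$)
$a = -90$ ($a = -9 + \left(-69 + \left(-12 + 0 \cdot 5\right)\right) = -9 + \left(-69 + \left(-12 + 0\right)\right) = -9 - 81 = -90$)
$\left(a - 196\right) Q{\left(y,-6 \right)} = \left(-90 - 196\right) \frac{1}{9} = \left(-286\right) \frac{1}{9} = - \frac{286}{9}$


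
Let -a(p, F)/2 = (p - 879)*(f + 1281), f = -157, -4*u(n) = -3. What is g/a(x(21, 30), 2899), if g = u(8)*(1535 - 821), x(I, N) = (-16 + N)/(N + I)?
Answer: 54621/201488240 ≈ 0.00027109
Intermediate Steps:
u(n) = ¾ (u(n) = -¼*(-3) = ¾)
x(I, N) = (-16 + N)/(I + N)
g = 1071/2 (g = 3*(1535 - 821)/4 = (¾)*714 = 1071/2 ≈ 535.50)
a(p, F) = 1975992 - 2248*p (a(p, F) = -2*(p - 879)*(-157 + 1281) = -2*(-879 + p)*1124 = -2*(-987996 + 1124*p) = 1975992 - 2248*p)
g/a(x(21, 30), 2899) = 1071/(2*(1975992 - 2248*(-16 + 30)/(21 + 30))) = 1071/(2*(1975992 - 2248*14/51)) = 1071/(2*(1975992 - 31472/51)) = 1071/(2*(100744120/51)) = (1071/2)*(51/100744120) = 54621/201488240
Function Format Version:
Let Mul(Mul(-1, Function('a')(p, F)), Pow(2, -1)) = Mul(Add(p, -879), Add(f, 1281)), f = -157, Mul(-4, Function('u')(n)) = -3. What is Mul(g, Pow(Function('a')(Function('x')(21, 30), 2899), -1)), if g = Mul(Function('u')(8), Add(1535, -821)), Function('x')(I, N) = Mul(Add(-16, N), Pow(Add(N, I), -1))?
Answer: Rational(54621, 201488240) ≈ 0.00027109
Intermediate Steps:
Function('u')(n) = Rational(3, 4) (Function('u')(n) = Mul(Rational(-1, 4), -3) = Rational(3, 4))
Function('x')(I, N) = Mul(Pow(Add(I, N), -1), Add(-16, N)) (Function('x')(I, N) = Mul(Add(-16, N), Pow(Add(I, N), -1)) = Mul(Pow(Add(I, N), -1), Add(-16, N)))
g = Rational(1071, 2) (g = Mul(Rational(3, 4), Add(1535, -821)) = Mul(Rational(3, 4), 714) = Rational(1071, 2) ≈ 535.50)
Function('a')(p, F) = Add(1975992, Mul(-2248, p)) (Function('a')(p, F) = Mul(-2, Mul(Add(p, -879), Add(-157, 1281))) = Mul(-2, Mul(Add(-879, p), 1124)) = Mul(-2, Add(-987996, Mul(1124, p))) = Add(1975992, Mul(-2248, p)))
Mul(g, Pow(Function('a')(Function('x')(21, 30), 2899), -1)) = Mul(Rational(1071, 2), Pow(Add(1975992, Mul(-2248, Mul(Pow(Add(21, 30), -1), Add(-16, 30)))), -1)) = Mul(Rational(1071, 2), Pow(Add(1975992, Mul(-2248, Mul(Pow(51, -1), 14))), -1)) = Mul(Rational(1071, 2), Pow(Add(1975992, Mul(-2248, Mul(Rational(1, 51), 14))), -1)) = Mul(Rational(1071, 2), Pow(Add(1975992, Mul(-2248, Rational(14, 51))), -1)) = Mul(Rational(1071, 2), Pow(Add(1975992, Rational(-31472, 51)), -1)) = Mul(Rational(1071, 2), Pow(Rational(100744120, 51), -1)) = Mul(Rational(1071, 2), Rational(51, 100744120)) = Rational(54621, 201488240)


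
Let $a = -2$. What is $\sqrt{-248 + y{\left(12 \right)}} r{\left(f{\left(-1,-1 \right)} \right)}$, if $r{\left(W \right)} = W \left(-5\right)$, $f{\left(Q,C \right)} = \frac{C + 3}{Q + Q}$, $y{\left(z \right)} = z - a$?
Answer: $15 i \sqrt{26} \approx 76.485 i$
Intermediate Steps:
$y{\left(z \right)} = 2 + z$ ($y{\left(z \right)} = z - -2 = z + 2 = 2 + z$)
$f{\left(Q,C \right)} = \frac{3 + C}{2 Q}$
$r{\left(W \right)} = - 5 W$
$\sqrt{-248 + y{\left(12 \right)}} r{\left(f{\left(-1,-1 \right)} \right)} = \sqrt{-248 + \left(2 + 12\right)} \left(- 5 \frac{3 - 1}{2 \left(-1\right)}\right) = \sqrt{-248 + 14} \left(- 5 \cdot \frac{1}{2} \left(-1\right) 2\right) = \sqrt{-234} \left(\left(-5\right) \left(-1\right)\right) = 3 i \sqrt{26} \cdot 5 = 15 i \sqrt{26}$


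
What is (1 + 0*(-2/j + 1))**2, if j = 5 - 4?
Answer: 1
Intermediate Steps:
j = 1
(1 + 0*(-2/j + 1))**2 = (1 + 0*(-2/1 + 1))**2 = (1 + 0*(-2*1 + 1))**2 = (1 + 0*(-2 + 1))**2 = (1 + 0*(-1))**2 = (1 + 0)**2 = 1**2 = 1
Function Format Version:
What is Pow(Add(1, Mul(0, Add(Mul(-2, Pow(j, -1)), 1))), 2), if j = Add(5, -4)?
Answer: 1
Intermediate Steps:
j = 1
Pow(Add(1, Mul(0, Add(Mul(-2, Pow(j, -1)), 1))), 2) = Pow(Add(1, Mul(0, Add(Mul(-2, Pow(1, -1)), 1))), 2) = Pow(Add(1, Mul(0, Add(Mul(-2, 1), 1))), 2) = Pow(Add(1, Mul(0, Add(-2, 1))), 2) = Pow(Add(1, Mul(0, -1)), 2) = Pow(Add(1, 0), 2) = Pow(1, 2) = 1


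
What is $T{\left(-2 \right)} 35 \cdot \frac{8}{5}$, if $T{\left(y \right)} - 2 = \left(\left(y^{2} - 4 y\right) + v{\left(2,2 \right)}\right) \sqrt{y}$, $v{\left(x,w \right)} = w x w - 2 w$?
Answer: $112 + 896 i \sqrt{2} \approx 112.0 + 1267.1 i$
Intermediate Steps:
$v{\left(x,w \right)} = - 2 w + x w^{2}$ ($v{\left(x,w \right)} = x w^{2} - 2 w = - 2 w + x w^{2}$)
$T{\left(y \right)} = 2 + \sqrt{y} \left(4 + y^{2} - 4 y\right)$ ($T{\left(y \right)} = 2 + \left(\left(y^{2} - 4 y\right) + 2 \left(-2 + 2 \cdot 2\right)\right) \sqrt{y} = 2 + \left(\left(y^{2} - 4 y\right) + 2 \left(-2 + 4\right)\right) \sqrt{y} = 2 + \left(\left(y^{2} - 4 y\right) + 2 \cdot 2\right) \sqrt{y} = 2 + \left(\left(y^{2} - 4 y\right) + 4\right) \sqrt{y} = 2 + \left(4 + y^{2} - 4 y\right) \sqrt{y} = 2 + \sqrt{y} \left(4 + y^{2} - 4 y\right)$)
$T{\left(-2 \right)} 35 \cdot \frac{8}{5} = \left(2 + \left(-2\right)^{\frac{5}{2}} - 4 \left(-2\right)^{\frac{3}{2}} + 4 \sqrt{-2}\right) 35 \cdot \frac{8}{5} = \left(2 + 4 i \sqrt{2} - 4 \left(- 2 i \sqrt{2}\right) + 4 i \sqrt{2}\right) 35 \cdot 8 \cdot \frac{1}{5} = \left(2 + 4 i \sqrt{2} + 8 i \sqrt{2} + 4 i \sqrt{2}\right) 35 \cdot \frac{8}{5} = \left(2 + 16 i \sqrt{2}\right) 35 \cdot \frac{8}{5} = \left(70 + 560 i \sqrt{2}\right) \frac{8}{5} = 112 + 896 i \sqrt{2}$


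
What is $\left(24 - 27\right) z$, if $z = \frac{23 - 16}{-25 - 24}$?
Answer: $\frac{3}{7} \approx 0.42857$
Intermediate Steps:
$z = - \frac{1}{7}$ ($z = \frac{7}{-49} = 7 \left(- \frac{1}{49}\right) = - \frac{1}{7} \approx -0.14286$)
$\left(24 - 27\right) z = \left(24 - 27\right) \left(- \frac{1}{7}\right) = \left(-3\right) \left(- \frac{1}{7}\right) = \frac{3}{7}$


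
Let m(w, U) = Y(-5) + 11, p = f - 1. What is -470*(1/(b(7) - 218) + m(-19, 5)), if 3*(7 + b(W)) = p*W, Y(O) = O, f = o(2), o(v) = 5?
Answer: -1823130/647 ≈ -2817.8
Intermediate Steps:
f = 5
p = 4 (p = 5 - 1 = 4)
b(W) = -7 + 4*W/3 (b(W) = -7 + (4*W)/3 = -7 + 4*W/3)
m(w, U) = 6 (m(w, U) = -5 + 11 = 6)
-470*(1/(b(7) - 218) + m(-19, 5)) = -470*(1/((-7 + (4/3)*7) - 218) + 6) = -470*(1/((-7 + 28/3) - 218) + 6) = -470*(1/(7/3 - 218) + 6) = -470*(1/(-647/3) + 6) = -470*(-3/647 + 6) = -470*3879/647 = -1823130/647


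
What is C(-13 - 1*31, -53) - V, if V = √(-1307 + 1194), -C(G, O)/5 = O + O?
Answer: 530 - I*√113 ≈ 530.0 - 10.63*I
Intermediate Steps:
C(G, O) = -10*O (C(G, O) = -5*(O + O) = -10*O)
V = I*√113 (V = √(-113) = I*√113 ≈ 10.63*I)
C(-13 - 1*31, -53) - V = -10*(-53) - I*√113 = 530 - I*√113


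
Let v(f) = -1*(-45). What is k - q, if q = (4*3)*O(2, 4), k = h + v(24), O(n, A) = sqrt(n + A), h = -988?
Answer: -943 - 12*sqrt(6) ≈ -972.39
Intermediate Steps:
v(f) = 45
O(n, A) = sqrt(A + n)
k = -943 (k = -988 + 45 = -943)
q = 12*sqrt(6) (q = (4*3)*sqrt(4 + 2) = 12*sqrt(6) ≈ 29.394)
k - q = -943 - 12*sqrt(6)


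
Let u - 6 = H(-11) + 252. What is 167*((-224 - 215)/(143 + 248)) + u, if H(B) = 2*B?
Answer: 18963/391 ≈ 48.499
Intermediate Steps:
u = 236 (u = 6 + (2*(-11) + 252) = 6 + (-22 + 252) = 6 + 230 = 236)
167*((-224 - 215)/(143 + 248)) + u = 167*((-224 - 215)/(143 + 248)) + 236 = 167*(-439/391) + 236 = -73313/391 + 236 = 18963/391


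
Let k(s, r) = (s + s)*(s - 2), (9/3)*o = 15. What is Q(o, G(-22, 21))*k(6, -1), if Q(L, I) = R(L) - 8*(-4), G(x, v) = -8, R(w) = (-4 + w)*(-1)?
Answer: 1488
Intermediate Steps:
R(w) = 4 - w
o = 5 (o = (⅓)*15 = 5)
k(s, r) = 2*s*(-2 + s) (k(s, r) = (2*s)*(-2 + s) = 2*s*(-2 + s))
Q(L, I) = 36 - L (Q(L, I) = (4 - L) - 8*(-4) = (4 - L) + 32 = 36 - L)
Q(o, G(-22, 21))*k(6, -1) = (36 - 1*5)*(2*6*(-2 + 6)) = (36 - 5)*(2*6*4) = 31*48 = 1488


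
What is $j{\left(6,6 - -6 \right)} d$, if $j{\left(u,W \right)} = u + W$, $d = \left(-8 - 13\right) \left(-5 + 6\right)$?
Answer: $-378$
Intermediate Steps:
$d = -21$ ($d = \left(-21\right) 1 = -21$)
$j{\left(u,W \right)} = W + u$
$j{\left(6,6 - -6 \right)} d = \left(\left(6 - -6\right) + 6\right) \left(-21\right) = \left(\left(6 + 6\right) + 6\right) \left(-21\right) = \left(12 + 6\right) \left(-21\right) = 18 \left(-21\right) = -378$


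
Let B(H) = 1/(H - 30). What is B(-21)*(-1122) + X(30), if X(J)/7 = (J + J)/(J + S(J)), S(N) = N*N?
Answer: 696/31 ≈ 22.452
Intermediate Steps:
S(N) = N**2
B(H) = 1/(-30 + H)
X(J) = 14*J/(J + J**2) (X(J) = 7*((J + J)/(J + J**2)) = 7*((2*J)/(J + J**2)) = 7*(2*J/(J + J**2)) = 14*J/(J + J**2))
B(-21)*(-1122) + X(30) = -1122/(-30 - 21) + 14/(1 + 30) = -1122/(-51) + 14/31 = -1/51*(-1122) + 14*(1/31) = 22 + 14/31 = 696/31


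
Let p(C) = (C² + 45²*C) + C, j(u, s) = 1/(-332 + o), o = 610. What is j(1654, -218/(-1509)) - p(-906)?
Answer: 282092161/278 ≈ 1.0147e+6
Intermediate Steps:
j(u, s) = 1/278 (j(u, s) = 1/(-332 + 610) = 1/278)
p(C) = C² + 2026*C (p(C) = (C² + 2025*C) + C = C² + 2026*C)
j(1654, -218/(-1509)) - p(-906) = 1/278 - (-906)*(2026 - 906) = 1/278 - (-906)*1120 = 1/278 - 1*(-1014720) = 1/278 + 1014720 = 282092161/278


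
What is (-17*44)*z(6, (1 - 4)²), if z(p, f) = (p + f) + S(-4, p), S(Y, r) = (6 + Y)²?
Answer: -14212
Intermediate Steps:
z(p, f) = 4 + f + p (z(p, f) = (p + f) + (6 - 4)² = (f + p) + 2² = (f + p) + 4 = 4 + f + p)
(-17*44)*z(6, (1 - 4)²) = (-17*44)*(4 + (1 - 4)² + 6) = -748*(4 + (-3)² + 6) = -748*(4 + 9 + 6) = -748*19 = -14212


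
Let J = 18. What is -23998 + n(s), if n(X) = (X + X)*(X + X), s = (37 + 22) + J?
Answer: -282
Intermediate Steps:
s = 77 (s = (37 + 22) + 18 = 59 + 18 = 77)
n(X) = 4*X² (n(X) = (2*X)*(2*X) = 4*X²)
-23998 + n(s) = -23998 + 4*77² = -23998 + 4*5929 = -23998 + 23716 = -282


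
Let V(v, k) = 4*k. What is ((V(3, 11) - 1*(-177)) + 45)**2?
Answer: 70756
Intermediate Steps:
((V(3, 11) - 1*(-177)) + 45)**2 = ((4*11 - 1*(-177)) + 45)**2 = ((44 + 177) + 45)**2 = (221 + 45)**2 = 266**2 = 70756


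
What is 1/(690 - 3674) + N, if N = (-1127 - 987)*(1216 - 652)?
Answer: -3557811265/2984 ≈ -1.1923e+6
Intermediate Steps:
N = -1192296 (N = -2114*564 = -1192296)
1/(690 - 3674) + N = 1/(690 - 3674) - 1192296 = 1/(-2984) - 1192296 = -1/2984 - 1192296 = -3557811265/2984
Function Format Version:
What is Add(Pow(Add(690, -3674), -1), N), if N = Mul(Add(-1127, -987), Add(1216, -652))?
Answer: Rational(-3557811265, 2984) ≈ -1.1923e+6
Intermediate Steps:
N = -1192296 (N = Mul(-2114, 564) = -1192296)
Add(Pow(Add(690, -3674), -1), N) = Add(Pow(Add(690, -3674), -1), -1192296) = Add(Pow(-2984, -1), -1192296) = Add(Rational(-1, 2984), -1192296) = Rational(-3557811265, 2984)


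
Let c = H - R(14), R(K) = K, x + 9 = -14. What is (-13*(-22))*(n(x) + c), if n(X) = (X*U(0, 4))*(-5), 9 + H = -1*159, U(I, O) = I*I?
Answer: -52052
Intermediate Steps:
x = -23 (x = -9 - 14 = -23)
U(I, O) = I**2
H = -168 (H = -9 - 1*159 = -9 - 159 = -168)
c = -182 (c = -168 - 1*14 = -168 - 14 = -182)
n(X) = 0 (n(X) = (X*0**2)*(-5) = (X*0)*(-5) = 0*(-5) = 0)
(-13*(-22))*(n(x) + c) = (-13*(-22))*(0 - 182) = 286*(-182) = -52052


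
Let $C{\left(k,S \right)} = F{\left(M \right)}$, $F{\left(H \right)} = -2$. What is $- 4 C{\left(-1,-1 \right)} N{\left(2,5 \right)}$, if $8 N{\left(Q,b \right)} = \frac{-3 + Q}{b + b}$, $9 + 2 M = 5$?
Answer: $- \frac{1}{10} \approx -0.1$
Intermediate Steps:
$M = -2$ ($M = - \frac{9}{2} + \frac{1}{2} \cdot 5 = - \frac{9}{2} + \frac{5}{2} = -2$)
$N{\left(Q,b \right)} = \frac{-3 + Q}{16 b}$ ($N{\left(Q,b \right)} = \frac{\left(-3 + Q\right) \frac{1}{b + b}}{8} = \frac{\left(-3 + Q\right) \frac{1}{2 b}}{8} = \frac{\frac{1}{2} \frac{1}{b} \left(-3 + Q\right)}{8} = \frac{-3 + Q}{16 b}$)
$C{\left(k,S \right)} = -2$
$- 4 C{\left(-1,-1 \right)} N{\left(2,5 \right)} = \left(-4\right) \left(-2\right) \frac{-3 + 2}{16 \cdot 5} = 8 \cdot \frac{1}{16} \cdot \frac{1}{5} \left(-1\right) = 8 \left(- \frac{1}{80}\right) = - \frac{1}{10}$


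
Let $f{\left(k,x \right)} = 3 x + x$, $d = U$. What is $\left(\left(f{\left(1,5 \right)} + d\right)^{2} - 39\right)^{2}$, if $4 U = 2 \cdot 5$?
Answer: $\frac{3493161}{16} \approx 2.1832 \cdot 10^{5}$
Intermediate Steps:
$U = \frac{5}{2}$ ($U = \frac{2 \cdot 5}{4} = \frac{1}{4} \cdot 10 = \frac{5}{2} \approx 2.5$)
$d = \frac{5}{2} \approx 2.5$
$f{\left(k,x \right)} = 4 x$
$\left(\left(f{\left(1,5 \right)} + d\right)^{2} - 39\right)^{2} = \left(\left(4 \cdot 5 + \frac{5}{2}\right)^{2} - 39\right)^{2} = \left(\left(20 + \frac{5}{2}\right)^{2} - 39\right)^{2} = \left(\left(\frac{45}{2}\right)^{2} - 39\right)^{2} = \left(\frac{2025}{4} - 39\right)^{2} = \left(\frac{1869}{4}\right)^{2} = \frac{3493161}{16}$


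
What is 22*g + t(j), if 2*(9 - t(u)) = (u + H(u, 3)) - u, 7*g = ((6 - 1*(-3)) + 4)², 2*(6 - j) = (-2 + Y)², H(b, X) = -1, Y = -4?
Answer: 7569/14 ≈ 540.64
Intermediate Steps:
j = -12 (j = 6 - (-2 - 4)²/2 = 6 - ½*(-6)² = 6 - ½*36 = 6 - 18 = -12)
g = 169/7 (g = ((6 - 1*(-3)) + 4)²/7 = ((6 + 3) + 4)²/7 = (9 + 4)²/7 = (⅐)*13² = (⅐)*169 = 169/7 ≈ 24.143)
t(u) = 19/2 (t(u) = 9 - ((u - 1) - u)/2 = 9 - ((-1 + u) - u)/2 = 9 - ½*(-1) = 9 + ½ = 19/2)
22*g + t(j) = 22*(169/7) + 19/2 = 3718/7 + 19/2 = 7569/14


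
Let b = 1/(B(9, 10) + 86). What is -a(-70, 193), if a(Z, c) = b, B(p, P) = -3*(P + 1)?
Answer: -1/53 ≈ -0.018868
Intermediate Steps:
B(p, P) = -3 - 3*P (B(p, P) = -3*(1 + P) = -3 - 3*P)
b = 1/53 (b = 1/((-3 - 3*10) + 86) = 1/((-3 - 30) + 86) = 1/(-33 + 86) = 1/53 ≈ 0.018868)
a(Z, c) = 1/53
-a(-70, 193) = -1*1/53 = -1/53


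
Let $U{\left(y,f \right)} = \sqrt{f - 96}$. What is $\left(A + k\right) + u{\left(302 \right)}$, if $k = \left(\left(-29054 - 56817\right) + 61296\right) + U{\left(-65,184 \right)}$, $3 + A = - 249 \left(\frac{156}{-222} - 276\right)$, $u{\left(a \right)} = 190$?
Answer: $\frac{1646906}{37} + 2 \sqrt{22} \approx 44520.0$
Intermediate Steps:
$A = \frac{2549151}{37}$ ($A = -3 - 249 \left(\frac{156}{-222} - 276\right) = -3 - 249 \left(156 \left(- \frac{1}{222}\right) - 276\right) = -3 - 249 \left(- \frac{26}{37} - 276\right) = -3 - - \frac{2549262}{37} = -3 + \frac{2549262}{37} = \frac{2549151}{37} \approx 68896.0$)
$U{\left(y,f \right)} = \sqrt{-96 + f}$
$k = -24575 + 2 \sqrt{22}$ ($k = \left(\left(-29054 - 56817\right) + 61296\right) + \sqrt{-96 + 184} = \left(-85871 + 61296\right) + \sqrt{88} = -24575 + 2 \sqrt{22} \approx -24566.0$)
$\left(A + k\right) + u{\left(302 \right)} = \left(\frac{2549151}{37} - \left(24575 - 2 \sqrt{22}\right)\right) + 190 = \left(\frac{1639876}{37} + 2 \sqrt{22}\right) + 190 = \frac{1646906}{37} + 2 \sqrt{22}$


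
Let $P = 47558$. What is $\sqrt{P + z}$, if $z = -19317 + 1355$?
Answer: $14 \sqrt{151} \approx 172.03$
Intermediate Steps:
$z = -17962$
$\sqrt{P + z} = \sqrt{47558 - 17962} = \sqrt{29596} = 14 \sqrt{151}$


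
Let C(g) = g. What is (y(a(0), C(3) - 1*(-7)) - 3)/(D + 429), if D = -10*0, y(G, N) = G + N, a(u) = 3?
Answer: 10/429 ≈ 0.023310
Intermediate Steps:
D = 0
(y(a(0), C(3) - 1*(-7)) - 3)/(D + 429) = ((3 + (3 - 1*(-7))) - 3)/(0 + 429) = ((3 + (3 + 7)) - 3)/429 = ((3 + 10) - 3)*(1/429) = (13 - 3)*(1/429) = 10*(1/429) = 10/429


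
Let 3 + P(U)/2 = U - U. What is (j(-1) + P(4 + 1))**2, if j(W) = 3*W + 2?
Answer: 49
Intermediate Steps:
P(U) = -6 (P(U) = -6 + 2*(U - U) = -6 + 2*0 = -6 + 0 = -6)
j(W) = 2 + 3*W
(j(-1) + P(4 + 1))**2 = ((2 + 3*(-1)) - 6)**2 = ((2 - 3) - 6)**2 = (-1 - 6)**2 = (-7)**2 = 49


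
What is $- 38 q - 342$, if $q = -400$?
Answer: $14858$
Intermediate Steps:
$- 38 q - 342 = \left(-38\right) \left(-400\right) - 342 = 15200 - 342 = 14858$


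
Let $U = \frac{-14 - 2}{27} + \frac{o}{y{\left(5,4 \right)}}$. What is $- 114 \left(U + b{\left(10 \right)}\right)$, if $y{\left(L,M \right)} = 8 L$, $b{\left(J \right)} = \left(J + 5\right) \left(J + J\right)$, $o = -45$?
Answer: $- \frac{1224151}{36} \approx -34004.0$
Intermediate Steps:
$b{\left(J \right)} = 2 J \left(5 + J\right)$ ($b{\left(J \right)} = \left(5 + J\right) 2 J = 2 J \left(5 + J\right)$)
$U = - \frac{371}{216}$ ($U = \frac{-14 - 2}{27} - \frac{45}{8 \cdot 5} = \left(-16\right) \frac{1}{27} - \frac{45}{40} = - \frac{16}{27} - \frac{9}{8} = - \frac{371}{216} \approx -1.7176$)
$- 114 \left(U + b{\left(10 \right)}\right) = - 114 \left(- \frac{371}{216} + 2 \cdot 10 \left(5 + 10\right)\right) = - 114 \left(- \frac{371}{216} + 2 \cdot 10 \cdot 15\right) = - 114 \left(- \frac{371}{216} + 300\right) = \left(-114\right) \frac{64429}{216} = - \frac{1224151}{36}$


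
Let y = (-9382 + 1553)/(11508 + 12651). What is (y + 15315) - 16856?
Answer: -37236848/24159 ≈ -1541.3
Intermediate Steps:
y = -7829/24159 ≈ -0.32406
(y + 15315) - 16856 = (-7829/24159 + 15315) - 16856 = 369987256/24159 - 16856 = -37236848/24159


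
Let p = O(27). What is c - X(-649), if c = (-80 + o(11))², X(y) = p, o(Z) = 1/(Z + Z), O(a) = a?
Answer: 3081013/484 ≈ 6365.7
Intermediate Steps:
o(Z) = 1/(2*Z)
p = 27
X(y) = 27
c = 3094081/484 (c = (-80 + (½)/11)² = (-80 + (½)*(1/11))² = (-80 + 1/22)² = (-1759/22)² = 3094081/484 ≈ 6392.7)
c - X(-649) = 3094081/484 - 1*27 = 3094081/484 - 27 = 3081013/484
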